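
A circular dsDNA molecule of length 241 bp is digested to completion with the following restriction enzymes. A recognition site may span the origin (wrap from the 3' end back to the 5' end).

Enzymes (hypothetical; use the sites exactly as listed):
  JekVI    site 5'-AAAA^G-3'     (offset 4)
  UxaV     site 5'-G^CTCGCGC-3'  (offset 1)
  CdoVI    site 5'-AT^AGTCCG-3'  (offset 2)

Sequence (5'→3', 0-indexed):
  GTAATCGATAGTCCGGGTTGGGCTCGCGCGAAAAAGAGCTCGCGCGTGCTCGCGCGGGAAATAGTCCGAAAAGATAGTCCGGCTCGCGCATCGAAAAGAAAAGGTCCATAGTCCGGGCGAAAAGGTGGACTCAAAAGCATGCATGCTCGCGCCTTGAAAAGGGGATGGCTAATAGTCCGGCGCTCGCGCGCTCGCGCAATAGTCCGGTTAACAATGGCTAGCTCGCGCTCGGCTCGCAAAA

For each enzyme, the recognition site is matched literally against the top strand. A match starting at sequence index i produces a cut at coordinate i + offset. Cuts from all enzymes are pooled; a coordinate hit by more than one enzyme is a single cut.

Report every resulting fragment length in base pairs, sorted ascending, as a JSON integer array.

[3,3,5,7,7,8,9,9,9,10,10,10,13,13,13,13,14,14,15,15,20,21]

Site scan:
  JekVI (AAAAG, off=4): starts [31, 68, 93, 98, 119, 132, 156, 237] → cuts [0, 35, 72, 97, 102, 123, 136, 160]
  UxaV (GCTCGCGC, off=1): starts [21, 37, 47, 81, 144, 181, 189, 220] → cuts [22, 38, 48, 82, 145, 182, 190, 221]
  CdoVI (ATAGTCCG, off=2): starts [7, 60, 73, 107, 171, 198] → cuts [9, 62, 75, 109, 173, 200]

All cut coordinates (distinct, sorted): [0, 9, 22, 35, 38, 48, 62, 72, 75, 82, 97, 102, 109, 123, 136, 145, 160, 173, 182, 190, 200, 221]

Fragments:
  0→9: 9 bp
  9→22: 13 bp
  22→35: 13 bp
  35→38: 3 bp
  38→48: 10 bp
  48→62: 14 bp
  62→72: 10 bp
  72→75: 3 bp
  75→82: 7 bp
  82→97: 15 bp
  97→102: 5 bp
  102→109: 7 bp
  109→123: 14 bp
  123→136: 13 bp
  136→145: 9 bp
  145→160: 15 bp
  160→173: 13 bp
  173→182: 9 bp
  182→190: 8 bp
  190→200: 10 bp
  200→221: 21 bp
  221→0 (wrap): 241-221+0 = 20 bp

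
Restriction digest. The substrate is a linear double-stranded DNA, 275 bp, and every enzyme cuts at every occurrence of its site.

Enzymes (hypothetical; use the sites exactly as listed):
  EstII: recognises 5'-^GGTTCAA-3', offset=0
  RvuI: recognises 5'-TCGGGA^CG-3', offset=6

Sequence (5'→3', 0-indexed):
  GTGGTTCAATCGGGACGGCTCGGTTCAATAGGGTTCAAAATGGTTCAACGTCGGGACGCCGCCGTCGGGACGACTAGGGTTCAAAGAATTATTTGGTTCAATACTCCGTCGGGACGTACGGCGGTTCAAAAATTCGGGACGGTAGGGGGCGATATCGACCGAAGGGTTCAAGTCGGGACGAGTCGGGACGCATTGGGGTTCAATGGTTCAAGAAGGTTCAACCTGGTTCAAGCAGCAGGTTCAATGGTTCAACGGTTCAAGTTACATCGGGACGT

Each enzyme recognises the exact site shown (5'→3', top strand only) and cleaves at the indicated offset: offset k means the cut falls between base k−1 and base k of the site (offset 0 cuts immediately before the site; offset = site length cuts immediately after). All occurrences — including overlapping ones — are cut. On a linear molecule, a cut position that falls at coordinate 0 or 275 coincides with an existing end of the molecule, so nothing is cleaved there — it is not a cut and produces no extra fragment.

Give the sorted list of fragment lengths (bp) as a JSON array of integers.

[2,3,6,7,8,8,8,8,8,10,10,10,10,10,13,13,14,14,15,17,17,19,20,25]

Per-enzyme occurrences:
  EstII (GGTTCAA, off=0): starts [2, 21, 31, 41, 77, 94, 122, 164, 196, 204, 214, 224, 237, 245, 253] → cuts [2, 21, 31, 41, 77, 94, 122, 164, 196, 204, 214, 224, 237, 245, 253]
  RvuI (TCGGGACG, off=6): starts [9, 50, 64, 108, 133, 172, 182, 266] → cuts [15, 56, 70, 114, 139, 178, 188, 272]

All cut coordinates (distinct, sorted): [2, 15, 21, 31, 41, 56, 70, 77, 94, 114, 122, 139, 164, 178, 188, 196, 204, 214, 224, 237, 245, 253, 272]

Fragment lengths:
  [0,2): 2 bp
  [2,15): 13 bp
  [15,21): 6 bp
  [21,31): 10 bp
  [31,41): 10 bp
  [41,56): 15 bp
  [56,70): 14 bp
  [70,77): 7 bp
  [77,94): 17 bp
  [94,114): 20 bp
  [114,122): 8 bp
  [122,139): 17 bp
  [139,164): 25 bp
  [164,178): 14 bp
  [178,188): 10 bp
  [188,196): 8 bp
  [196,204): 8 bp
  [204,214): 10 bp
  [214,224): 10 bp
  [224,237): 13 bp
  [237,245): 8 bp
  [245,253): 8 bp
  [253,272): 19 bp
  [272,275): 3 bp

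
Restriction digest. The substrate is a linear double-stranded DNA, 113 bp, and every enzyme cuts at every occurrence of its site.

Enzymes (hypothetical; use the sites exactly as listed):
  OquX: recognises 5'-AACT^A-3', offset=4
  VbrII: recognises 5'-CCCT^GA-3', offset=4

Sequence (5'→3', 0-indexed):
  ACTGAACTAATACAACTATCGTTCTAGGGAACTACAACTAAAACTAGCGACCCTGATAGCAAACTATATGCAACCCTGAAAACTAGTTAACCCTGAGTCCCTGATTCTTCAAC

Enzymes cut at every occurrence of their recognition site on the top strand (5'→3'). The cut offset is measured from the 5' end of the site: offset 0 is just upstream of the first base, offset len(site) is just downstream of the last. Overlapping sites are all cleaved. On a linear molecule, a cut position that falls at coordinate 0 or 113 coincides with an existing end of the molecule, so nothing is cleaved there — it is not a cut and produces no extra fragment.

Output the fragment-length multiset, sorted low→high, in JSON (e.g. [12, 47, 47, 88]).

[6,6,7,8,8,9,9,10,11,11,12,16]

Per-enzyme occurrences:
  OquX AACTA/4: at [4, 13, 29, 35, 41, 61, 80] ⇒ [8, 17, 33, 39, 45, 65, 84]
  VbrII CCCTGA/4: at [50, 73, 90, 98] ⇒ [54, 77, 94, 102]

Pooled cuts: [8, 17, 33, 39, 45, 54, 65, 77, 84, 94, 102]

Fragment lengths:
  [0,8): 8 bp
  [8,17): 9 bp
  [17,33): 16 bp
  [33,39): 6 bp
  [39,45): 6 bp
  [45,54): 9 bp
  [54,65): 11 bp
  [65,77): 12 bp
  [77,84): 7 bp
  [84,94): 10 bp
  [94,102): 8 bp
  [102,113): 11 bp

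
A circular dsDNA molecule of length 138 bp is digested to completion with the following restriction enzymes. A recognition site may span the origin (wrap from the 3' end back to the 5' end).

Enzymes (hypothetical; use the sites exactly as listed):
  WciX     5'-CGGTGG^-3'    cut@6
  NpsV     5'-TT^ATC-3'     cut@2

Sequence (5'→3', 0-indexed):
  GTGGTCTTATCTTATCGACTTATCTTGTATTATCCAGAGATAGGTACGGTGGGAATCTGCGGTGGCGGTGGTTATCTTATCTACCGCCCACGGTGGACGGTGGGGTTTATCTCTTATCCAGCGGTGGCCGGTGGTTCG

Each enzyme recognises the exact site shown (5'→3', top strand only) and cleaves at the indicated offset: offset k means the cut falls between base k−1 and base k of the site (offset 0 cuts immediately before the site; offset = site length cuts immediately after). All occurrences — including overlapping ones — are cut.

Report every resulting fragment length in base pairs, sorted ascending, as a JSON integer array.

Per-enzyme occurrences:
  WciX (CGGTGG, off=6): starts [46, 59, 65, 90, 97, 121, 128, 136] → cuts [4, 52, 65, 71, 96, 103, 127, 134]
  NpsV (TTATC, off=2): starts [6, 11, 19, 29, 71, 76, 106, 113] → cuts [8, 13, 21, 31, 73, 78, 108, 115]

All cut coordinates (distinct, sorted): [4, 8, 13, 21, 31, 52, 65, 71, 73, 78, 96, 103, 108, 115, 127, 134]

Fragment lengths:
  4→8: 4 bp
  8→13: 5 bp
  13→21: 8 bp
  21→31: 10 bp
  31→52: 21 bp
  52→65: 13 bp
  65→71: 6 bp
  71→73: 2 bp
  73→78: 5 bp
  78→96: 18 bp
  96→103: 7 bp
  103→108: 5 bp
  108→115: 7 bp
  115→127: 12 bp
  127→134: 7 bp
  134→4 (wrap): 138-134+4 = 8 bp

[2,4,5,5,5,6,7,7,7,8,8,10,12,13,18,21]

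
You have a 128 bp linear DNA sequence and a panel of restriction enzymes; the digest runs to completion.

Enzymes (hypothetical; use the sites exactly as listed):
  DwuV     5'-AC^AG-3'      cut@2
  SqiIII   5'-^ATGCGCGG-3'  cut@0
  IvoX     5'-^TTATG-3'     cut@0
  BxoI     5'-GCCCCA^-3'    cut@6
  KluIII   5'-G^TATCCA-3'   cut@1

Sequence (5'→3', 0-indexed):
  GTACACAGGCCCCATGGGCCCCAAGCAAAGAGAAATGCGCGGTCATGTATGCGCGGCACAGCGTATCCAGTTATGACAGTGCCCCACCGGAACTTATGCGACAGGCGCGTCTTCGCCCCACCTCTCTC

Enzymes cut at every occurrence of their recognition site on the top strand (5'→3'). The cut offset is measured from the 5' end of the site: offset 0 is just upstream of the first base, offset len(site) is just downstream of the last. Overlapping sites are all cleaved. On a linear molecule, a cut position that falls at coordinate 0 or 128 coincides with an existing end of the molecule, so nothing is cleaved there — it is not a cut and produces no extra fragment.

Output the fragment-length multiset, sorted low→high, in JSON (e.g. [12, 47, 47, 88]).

[4,6,7,7,7,8,8,9,9,9,11,11,14,18]

Site scan:
  DwuV ACAG/2: at [4, 57, 75, 100] ⇒ [6, 59, 77, 102]
  SqiIII ATGCGCGG/0: at [34, 48] ⇒ [34, 48]
  IvoX TTATG/0: at [70, 93] ⇒ [70, 93]
  BxoI GCCCCA/6: at [8, 17, 80, 114] ⇒ [14, 23, 86, 120]
  KluIII GTATCCA/1: at [62] ⇒ [63]

All cut coordinates (distinct, sorted): [6, 14, 23, 34, 48, 59, 63, 70, 77, 86, 93, 102, 120]

Fragment lengths:
  [0,6): 6 bp
  [6,14): 8 bp
  [14,23): 9 bp
  [23,34): 11 bp
  [34,48): 14 bp
  [48,59): 11 bp
  [59,63): 4 bp
  [63,70): 7 bp
  [70,77): 7 bp
  [77,86): 9 bp
  [86,93): 7 bp
  [93,102): 9 bp
  [102,120): 18 bp
  [120,128): 8 bp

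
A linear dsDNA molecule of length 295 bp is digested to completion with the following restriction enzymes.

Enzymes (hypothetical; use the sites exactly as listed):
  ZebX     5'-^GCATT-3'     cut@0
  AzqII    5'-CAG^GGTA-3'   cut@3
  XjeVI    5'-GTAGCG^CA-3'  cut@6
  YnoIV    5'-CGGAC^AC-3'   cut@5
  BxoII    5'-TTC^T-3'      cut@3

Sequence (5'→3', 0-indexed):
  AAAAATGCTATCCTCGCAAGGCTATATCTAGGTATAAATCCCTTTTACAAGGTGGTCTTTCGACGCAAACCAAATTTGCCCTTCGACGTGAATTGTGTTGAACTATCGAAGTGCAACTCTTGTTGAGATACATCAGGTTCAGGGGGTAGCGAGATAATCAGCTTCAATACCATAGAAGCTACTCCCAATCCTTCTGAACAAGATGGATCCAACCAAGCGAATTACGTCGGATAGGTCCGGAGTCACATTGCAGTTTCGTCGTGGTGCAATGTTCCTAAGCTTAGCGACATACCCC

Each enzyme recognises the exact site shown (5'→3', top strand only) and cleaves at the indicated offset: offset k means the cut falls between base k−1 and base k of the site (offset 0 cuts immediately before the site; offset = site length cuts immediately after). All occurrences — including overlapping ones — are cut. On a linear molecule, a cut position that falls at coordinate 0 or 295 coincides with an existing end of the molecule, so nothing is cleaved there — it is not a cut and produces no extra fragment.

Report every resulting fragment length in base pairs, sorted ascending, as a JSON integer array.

[101,194]

Per-enzyme occurrences:
  ZebX (GCATT, off=0): no sites
  AzqII (CAGGGTA, off=3): no sites
  XjeVI (GTAGCGCA, off=6): no sites
  YnoIV (CGGACAC, off=5): no sites
  BxoII TTCT/3: at [191] ⇒ [194]

All cut coordinates (distinct, sorted): [194]

Fragment lengths:
  [0,194): 194 bp
  [194,295): 101 bp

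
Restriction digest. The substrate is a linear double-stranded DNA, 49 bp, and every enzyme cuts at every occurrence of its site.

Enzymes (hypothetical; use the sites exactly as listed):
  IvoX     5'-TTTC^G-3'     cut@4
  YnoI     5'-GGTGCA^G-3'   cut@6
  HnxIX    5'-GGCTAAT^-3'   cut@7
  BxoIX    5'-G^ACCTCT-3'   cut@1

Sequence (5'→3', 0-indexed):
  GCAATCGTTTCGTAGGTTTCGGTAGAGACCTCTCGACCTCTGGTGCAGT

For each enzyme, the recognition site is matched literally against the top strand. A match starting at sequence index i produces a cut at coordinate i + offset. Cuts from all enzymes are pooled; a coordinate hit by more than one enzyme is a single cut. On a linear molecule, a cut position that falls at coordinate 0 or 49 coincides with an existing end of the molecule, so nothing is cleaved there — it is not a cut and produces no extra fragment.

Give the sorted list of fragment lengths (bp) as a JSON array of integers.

Site scan:
  IvoX (TTTCG, off=4): starts [7, 16] → cuts [11, 20]
  YnoI (GGTGCAG, off=6): starts [41] → cuts [47]
  HnxIX (GGCTAAT, off=7): no sites
  BxoIX (GACCTCT, off=1): starts [26, 34] → cuts [27, 35]

Pooled cuts: [11, 20, 27, 35, 47]

Fragments:
  [0,11): 11 bp
  [11,20): 9 bp
  [20,27): 7 bp
  [27,35): 8 bp
  [35,47): 12 bp
  [47,49): 2 bp

[2,7,8,9,11,12]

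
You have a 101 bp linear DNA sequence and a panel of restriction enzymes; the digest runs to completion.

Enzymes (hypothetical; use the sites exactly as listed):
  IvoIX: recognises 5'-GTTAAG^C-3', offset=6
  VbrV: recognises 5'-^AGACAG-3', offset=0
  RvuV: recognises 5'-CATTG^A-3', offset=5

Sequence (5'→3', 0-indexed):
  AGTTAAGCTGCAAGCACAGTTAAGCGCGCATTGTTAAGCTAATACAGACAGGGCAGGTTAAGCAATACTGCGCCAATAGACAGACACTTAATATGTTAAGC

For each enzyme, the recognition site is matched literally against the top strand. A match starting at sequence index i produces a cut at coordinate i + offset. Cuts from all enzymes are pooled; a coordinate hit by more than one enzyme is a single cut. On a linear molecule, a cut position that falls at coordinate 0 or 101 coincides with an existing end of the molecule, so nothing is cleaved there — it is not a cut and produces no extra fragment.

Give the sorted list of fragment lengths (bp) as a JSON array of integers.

[1,7,7,14,15,17,17,23]

Per-enzyme occurrences:
  IvoIX (GTTAAGC, off=6): starts [1, 18, 32, 56, 94] → cuts [7, 24, 38, 62, 100]
  VbrV (AGACAG, off=0): starts [45, 77] → cuts [45, 77]
  RvuV (CATTGA, off=5): no sites

Pooled cuts: [7, 24, 38, 45, 62, 77, 100]

Fragments:
  [0,7): 7 bp
  [7,24): 17 bp
  [24,38): 14 bp
  [38,45): 7 bp
  [45,62): 17 bp
  [62,77): 15 bp
  [77,100): 23 bp
  [100,101): 1 bp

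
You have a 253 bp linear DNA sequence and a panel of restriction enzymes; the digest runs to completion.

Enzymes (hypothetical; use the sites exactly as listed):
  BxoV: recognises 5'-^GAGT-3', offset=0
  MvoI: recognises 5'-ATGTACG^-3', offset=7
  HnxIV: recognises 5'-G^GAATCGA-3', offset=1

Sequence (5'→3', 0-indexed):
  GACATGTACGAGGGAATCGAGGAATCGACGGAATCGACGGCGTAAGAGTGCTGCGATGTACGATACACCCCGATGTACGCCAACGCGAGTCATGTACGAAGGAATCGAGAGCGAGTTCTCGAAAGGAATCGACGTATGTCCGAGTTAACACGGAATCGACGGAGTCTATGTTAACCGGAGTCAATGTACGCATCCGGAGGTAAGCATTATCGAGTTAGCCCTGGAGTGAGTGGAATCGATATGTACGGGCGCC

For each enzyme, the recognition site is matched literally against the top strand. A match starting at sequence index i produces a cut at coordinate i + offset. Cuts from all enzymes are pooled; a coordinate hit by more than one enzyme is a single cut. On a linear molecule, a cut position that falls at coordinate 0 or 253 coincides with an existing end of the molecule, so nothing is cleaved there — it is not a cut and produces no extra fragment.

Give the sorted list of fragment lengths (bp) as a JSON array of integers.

[3,3,4,5,6,7,8,9,9,10,11,11,12,12,13,13,15,15,16,16,17,17,21]

Per-enzyme occurrences:
  BxoV GAGT/0: at [45, 86, 112, 141, 161, 177, 211, 223, 227] ⇒ [45, 86, 112, 141, 161, 177, 211, 223, 227]
  MvoI ATGTACG/7: at [3, 55, 72, 91, 183, 240] ⇒ [10, 62, 79, 98, 190, 247]
  HnxIV GGAATCGA/1: at [12, 20, 29, 100, 124, 151, 231] ⇒ [13, 21, 30, 101, 125, 152, 232]

All cut coordinates (distinct, sorted): [10, 13, 21, 30, 45, 62, 79, 86, 98, 101, 112, 125, 141, 152, 161, 177, 190, 211, 223, 227, 232, 247]

Fragment lengths:
  [0,10): 10 bp
  [10,13): 3 bp
  [13,21): 8 bp
  [21,30): 9 bp
  [30,45): 15 bp
  [45,62): 17 bp
  [62,79): 17 bp
  [79,86): 7 bp
  [86,98): 12 bp
  [98,101): 3 bp
  [101,112): 11 bp
  [112,125): 13 bp
  [125,141): 16 bp
  [141,152): 11 bp
  [152,161): 9 bp
  [161,177): 16 bp
  [177,190): 13 bp
  [190,211): 21 bp
  [211,223): 12 bp
  [223,227): 4 bp
  [227,232): 5 bp
  [232,247): 15 bp
  [247,253): 6 bp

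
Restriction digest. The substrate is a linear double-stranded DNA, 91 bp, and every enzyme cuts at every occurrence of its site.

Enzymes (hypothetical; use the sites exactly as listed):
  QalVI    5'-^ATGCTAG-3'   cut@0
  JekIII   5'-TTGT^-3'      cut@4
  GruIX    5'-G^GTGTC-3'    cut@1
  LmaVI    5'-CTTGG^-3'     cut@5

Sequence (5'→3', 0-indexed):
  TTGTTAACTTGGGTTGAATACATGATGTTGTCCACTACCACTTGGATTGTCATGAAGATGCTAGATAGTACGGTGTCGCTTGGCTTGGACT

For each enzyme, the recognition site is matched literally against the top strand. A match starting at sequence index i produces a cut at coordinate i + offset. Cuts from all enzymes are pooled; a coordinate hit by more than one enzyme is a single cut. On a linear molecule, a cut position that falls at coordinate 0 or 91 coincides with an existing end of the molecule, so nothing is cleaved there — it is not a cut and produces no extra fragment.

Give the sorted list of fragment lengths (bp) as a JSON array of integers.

Per-enzyme occurrences:
  QalVI (ATGCTAG, off=0): starts [57] → cuts [57]
  JekIII (TTGT, off=4): starts [0, 27, 46] → cuts [4, 31, 50]
  GruIX (GGTGTC, off=1): starts [71] → cuts [72]
  LmaVI (CTTGG, off=5): starts [7, 40, 78, 83] → cuts [12, 45, 83, 88]

All cut coordinates (distinct, sorted): [4, 12, 31, 45, 50, 57, 72, 83, 88]

Fragments:
  [0,4): 4 bp
  [4,12): 8 bp
  [12,31): 19 bp
  [31,45): 14 bp
  [45,50): 5 bp
  [50,57): 7 bp
  [57,72): 15 bp
  [72,83): 11 bp
  [83,88): 5 bp
  [88,91): 3 bp

[3,4,5,5,7,8,11,14,15,19]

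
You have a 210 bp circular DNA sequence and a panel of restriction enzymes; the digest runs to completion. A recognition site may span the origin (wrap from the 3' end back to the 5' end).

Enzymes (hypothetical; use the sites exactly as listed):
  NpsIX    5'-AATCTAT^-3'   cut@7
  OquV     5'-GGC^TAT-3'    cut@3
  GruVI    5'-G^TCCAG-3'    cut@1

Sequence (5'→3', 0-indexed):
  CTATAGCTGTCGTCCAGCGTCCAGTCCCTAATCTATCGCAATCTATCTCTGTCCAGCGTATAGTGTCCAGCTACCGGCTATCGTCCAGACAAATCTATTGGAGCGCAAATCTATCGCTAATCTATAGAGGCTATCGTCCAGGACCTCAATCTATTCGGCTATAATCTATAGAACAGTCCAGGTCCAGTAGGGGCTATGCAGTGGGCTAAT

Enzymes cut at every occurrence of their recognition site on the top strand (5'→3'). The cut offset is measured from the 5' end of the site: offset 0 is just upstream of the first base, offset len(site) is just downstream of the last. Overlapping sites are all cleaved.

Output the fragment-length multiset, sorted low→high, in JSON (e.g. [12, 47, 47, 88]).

Site scan:
  NpsIX AATCTAT/7: at [29, 39, 91, 107, 118, 147, 162, 207] ⇒ [4, 36, 46, 98, 114, 125, 154, 169]
  OquV GGCTAT/3: at [75, 128, 156, 191] ⇒ [78, 131, 159, 194]
  GruVI GTCCAG/1: at [11, 18, 50, 64, 82, 135, 175, 181] ⇒ [12, 19, 51, 65, 83, 136, 176, 182]

Pooled cuts: [4, 12, 19, 36, 46, 51, 65, 78, 83, 98, 114, 125, 131, 136, 154, 159, 169, 176, 182, 194]

Fragment lengths:
  4→12: 8 bp
  12→19: 7 bp
  19→36: 17 bp
  36→46: 10 bp
  46→51: 5 bp
  51→65: 14 bp
  65→78: 13 bp
  78→83: 5 bp
  83→98: 15 bp
  98→114: 16 bp
  114→125: 11 bp
  125→131: 6 bp
  131→136: 5 bp
  136→154: 18 bp
  154→159: 5 bp
  159→169: 10 bp
  169→176: 7 bp
  176→182: 6 bp
  182→194: 12 bp
  194→4 (wrap): 210-194+4 = 20 bp

[5,5,5,5,6,6,7,7,8,10,10,11,12,13,14,15,16,17,18,20]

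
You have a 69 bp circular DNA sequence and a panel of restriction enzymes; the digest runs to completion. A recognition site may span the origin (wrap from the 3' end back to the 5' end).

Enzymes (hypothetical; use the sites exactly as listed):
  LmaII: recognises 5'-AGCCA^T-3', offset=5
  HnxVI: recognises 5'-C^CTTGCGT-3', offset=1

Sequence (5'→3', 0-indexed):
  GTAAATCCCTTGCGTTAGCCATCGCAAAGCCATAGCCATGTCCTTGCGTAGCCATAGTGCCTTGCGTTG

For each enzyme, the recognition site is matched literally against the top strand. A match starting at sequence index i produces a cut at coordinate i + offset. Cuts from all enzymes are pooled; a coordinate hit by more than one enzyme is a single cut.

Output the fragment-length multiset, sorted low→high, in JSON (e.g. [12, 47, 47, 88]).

[4,6,6,11,12,13,17]

Site scan:
  LmaII AGCCAT/5: at [16, 27, 33, 49] ⇒ [21, 32, 38, 54]
  HnxVI CCTTGCGT/1: at [7, 41, 59] ⇒ [8, 42, 60]

Pooled cuts: [8, 21, 32, 38, 42, 54, 60]

Fragments:
  8→21: 13 bp
  21→32: 11 bp
  32→38: 6 bp
  38→42: 4 bp
  42→54: 12 bp
  54→60: 6 bp
  60→8 (wrap): 69-60+8 = 17 bp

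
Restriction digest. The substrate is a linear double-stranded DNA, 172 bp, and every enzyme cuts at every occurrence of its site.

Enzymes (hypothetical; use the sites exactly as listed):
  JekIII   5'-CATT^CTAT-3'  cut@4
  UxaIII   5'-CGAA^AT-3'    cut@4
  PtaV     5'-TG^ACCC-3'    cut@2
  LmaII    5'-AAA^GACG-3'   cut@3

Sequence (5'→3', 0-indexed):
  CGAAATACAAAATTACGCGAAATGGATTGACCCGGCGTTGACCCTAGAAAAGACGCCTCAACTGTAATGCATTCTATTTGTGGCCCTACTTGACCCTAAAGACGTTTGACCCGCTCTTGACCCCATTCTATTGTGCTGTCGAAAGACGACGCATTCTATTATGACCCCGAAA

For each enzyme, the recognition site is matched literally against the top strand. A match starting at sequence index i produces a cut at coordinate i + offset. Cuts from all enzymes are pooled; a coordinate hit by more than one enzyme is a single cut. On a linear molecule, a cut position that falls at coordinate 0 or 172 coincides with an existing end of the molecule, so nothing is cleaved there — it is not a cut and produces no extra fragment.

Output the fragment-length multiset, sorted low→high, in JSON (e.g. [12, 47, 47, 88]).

Per-enzyme occurrences:
  JekIII CATTCTAT/4: at [69, 123, 151] ⇒ [73, 127, 155]
  UxaIII CGAAAT/4: at [0, 17] ⇒ [4, 21]
  PtaV TGACCC/2: at [27, 38, 90, 106, 117, 161] ⇒ [29, 40, 92, 108, 119, 163]
  LmaII AAAGACG/3: at [48, 97, 141] ⇒ [51, 100, 144]

All cut coordinates (distinct, sorted): [4, 21, 29, 40, 51, 73, 92, 100, 108, 119, 127, 144, 155, 163]

Fragments:
  [0,4): 4 bp
  [4,21): 17 bp
  [21,29): 8 bp
  [29,40): 11 bp
  [40,51): 11 bp
  [51,73): 22 bp
  [73,92): 19 bp
  [92,100): 8 bp
  [100,108): 8 bp
  [108,119): 11 bp
  [119,127): 8 bp
  [127,144): 17 bp
  [144,155): 11 bp
  [155,163): 8 bp
  [163,172): 9 bp

[4,8,8,8,8,8,9,11,11,11,11,17,17,19,22]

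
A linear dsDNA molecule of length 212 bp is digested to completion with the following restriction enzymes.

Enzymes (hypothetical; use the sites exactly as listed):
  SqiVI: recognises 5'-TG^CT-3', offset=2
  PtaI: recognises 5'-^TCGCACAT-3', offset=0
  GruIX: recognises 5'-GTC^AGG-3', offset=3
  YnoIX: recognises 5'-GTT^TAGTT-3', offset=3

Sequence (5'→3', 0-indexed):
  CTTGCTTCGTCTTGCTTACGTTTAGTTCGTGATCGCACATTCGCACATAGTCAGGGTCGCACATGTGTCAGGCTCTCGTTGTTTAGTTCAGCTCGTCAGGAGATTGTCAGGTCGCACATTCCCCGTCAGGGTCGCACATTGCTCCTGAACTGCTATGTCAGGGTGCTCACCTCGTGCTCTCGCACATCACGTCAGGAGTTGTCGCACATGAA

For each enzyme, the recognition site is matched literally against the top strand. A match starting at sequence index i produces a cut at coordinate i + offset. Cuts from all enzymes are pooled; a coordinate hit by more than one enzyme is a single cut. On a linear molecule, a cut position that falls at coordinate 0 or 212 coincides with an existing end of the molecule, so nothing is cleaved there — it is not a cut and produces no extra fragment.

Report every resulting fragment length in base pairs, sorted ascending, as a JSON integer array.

[3,3,4,4,4,6,7,8,8,8,10,10,10,11,11,11,11,12,13,14,14,14,16]

Site scan:
  SqiVI TGCT/2: at [2, 12, 139, 150, 163, 174] ⇒ [4, 14, 141, 152, 165, 176]
  PtaI TCGCACAT/0: at [32, 40, 56, 111, 131, 179, 201] ⇒ [32, 40, 56, 111, 131, 179, 201]
  GruIX GTCAGG/3: at [49, 66, 94, 105, 124, 156, 190] ⇒ [52, 69, 97, 108, 127, 159, 193]
  YnoIX GTTTAGTT/3: at [19, 80] ⇒ [22, 83]

Pooled cuts: [4, 14, 22, 32, 40, 52, 56, 69, 83, 97, 108, 111, 127, 131, 141, 152, 159, 165, 176, 179, 193, 201]

Fragment lengths:
  [0,4): 4 bp
  [4,14): 10 bp
  [14,22): 8 bp
  [22,32): 10 bp
  [32,40): 8 bp
  [40,52): 12 bp
  [52,56): 4 bp
  [56,69): 13 bp
  [69,83): 14 bp
  [83,97): 14 bp
  [97,108): 11 bp
  [108,111): 3 bp
  [111,127): 16 bp
  [127,131): 4 bp
  [131,141): 10 bp
  [141,152): 11 bp
  [152,159): 7 bp
  [159,165): 6 bp
  [165,176): 11 bp
  [176,179): 3 bp
  [179,193): 14 bp
  [193,201): 8 bp
  [201,212): 11 bp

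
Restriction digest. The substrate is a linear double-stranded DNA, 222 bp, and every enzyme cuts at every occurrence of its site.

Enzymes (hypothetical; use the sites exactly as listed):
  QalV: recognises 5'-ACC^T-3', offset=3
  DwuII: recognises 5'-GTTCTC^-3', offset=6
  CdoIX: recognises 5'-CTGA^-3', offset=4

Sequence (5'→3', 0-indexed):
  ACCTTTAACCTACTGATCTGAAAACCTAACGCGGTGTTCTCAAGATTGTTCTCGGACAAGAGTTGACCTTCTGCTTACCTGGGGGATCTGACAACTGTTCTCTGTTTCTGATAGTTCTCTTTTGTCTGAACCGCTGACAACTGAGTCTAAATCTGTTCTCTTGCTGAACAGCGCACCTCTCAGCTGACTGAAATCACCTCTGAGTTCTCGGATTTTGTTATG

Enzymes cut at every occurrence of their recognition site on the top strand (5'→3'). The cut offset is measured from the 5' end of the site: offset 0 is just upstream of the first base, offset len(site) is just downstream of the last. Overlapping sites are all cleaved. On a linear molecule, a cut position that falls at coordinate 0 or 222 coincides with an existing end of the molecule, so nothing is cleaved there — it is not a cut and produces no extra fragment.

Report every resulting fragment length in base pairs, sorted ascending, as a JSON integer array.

[3,4,5,5,5,6,6,7,7,7,7,8,8,9,10,10,10,11,11,12,12,13,15,15,16]

Per-enzyme occurrences:
  QalV (ACCT, off=3): starts [0, 7, 23, 65, 76, 174, 195] → cuts [3, 10, 26, 68, 79, 177, 198]
  DwuII (GTTCTC, off=6): starts [35, 47, 96, 113, 154, 203] → cuts [41, 53, 102, 119, 160, 209]
  CdoIX (CTGA, off=4): starts [12, 17, 87, 107, 125, 133, 140, 163, 183, 187, 199] → cuts [16, 21, 91, 111, 129, 137, 144, 167, 187, 191, 203]

Pooled cuts: [3, 10, 16, 21, 26, 41, 53, 68, 79, 91, 102, 111, 119, 129, 137, 144, 160, 167, 177, 187, 191, 198, 203, 209]

Fragments:
  [0,3): 3 bp
  [3,10): 7 bp
  [10,16): 6 bp
  [16,21): 5 bp
  [21,26): 5 bp
  [26,41): 15 bp
  [41,53): 12 bp
  [53,68): 15 bp
  [68,79): 11 bp
  [79,91): 12 bp
  [91,102): 11 bp
  [102,111): 9 bp
  [111,119): 8 bp
  [119,129): 10 bp
  [129,137): 8 bp
  [137,144): 7 bp
  [144,160): 16 bp
  [160,167): 7 bp
  [167,177): 10 bp
  [177,187): 10 bp
  [187,191): 4 bp
  [191,198): 7 bp
  [198,203): 5 bp
  [203,209): 6 bp
  [209,222): 13 bp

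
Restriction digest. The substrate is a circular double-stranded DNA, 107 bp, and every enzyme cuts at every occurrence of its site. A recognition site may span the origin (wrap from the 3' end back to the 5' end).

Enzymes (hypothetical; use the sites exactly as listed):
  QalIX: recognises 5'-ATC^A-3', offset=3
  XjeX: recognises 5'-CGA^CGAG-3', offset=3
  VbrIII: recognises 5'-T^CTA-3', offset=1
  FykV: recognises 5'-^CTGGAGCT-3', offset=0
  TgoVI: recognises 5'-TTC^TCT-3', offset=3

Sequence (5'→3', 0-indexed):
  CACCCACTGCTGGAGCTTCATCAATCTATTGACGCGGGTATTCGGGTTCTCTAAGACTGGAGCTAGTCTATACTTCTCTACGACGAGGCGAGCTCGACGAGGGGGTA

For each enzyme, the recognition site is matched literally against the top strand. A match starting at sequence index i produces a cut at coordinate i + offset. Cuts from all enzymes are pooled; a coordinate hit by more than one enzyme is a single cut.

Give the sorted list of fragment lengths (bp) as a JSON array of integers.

[1,1,3,6,6,9,11,13,14,19,24]

Site scan:
  QalIX ATCA/3: at [19] ⇒ [22]
  XjeX CGACGAG/3: at [80, 94] ⇒ [83, 97]
  VbrIII TCTA/1: at [24, 49, 66, 76] ⇒ [25, 50, 67, 77]
  FykV CTGGAGCT/0: at [9, 56] ⇒ [9, 56]
  TgoVI TTCTCT/3: at [46, 73] ⇒ [49, 76]

All cut coordinates (distinct, sorted): [9, 22, 25, 49, 50, 56, 67, 76, 77, 83, 97]

Fragment lengths:
  9→22: 13 bp
  22→25: 3 bp
  25→49: 24 bp
  49→50: 1 bp
  50→56: 6 bp
  56→67: 11 bp
  67→76: 9 bp
  76→77: 1 bp
  77→83: 6 bp
  83→97: 14 bp
  97→9 (wrap): 107-97+9 = 19 bp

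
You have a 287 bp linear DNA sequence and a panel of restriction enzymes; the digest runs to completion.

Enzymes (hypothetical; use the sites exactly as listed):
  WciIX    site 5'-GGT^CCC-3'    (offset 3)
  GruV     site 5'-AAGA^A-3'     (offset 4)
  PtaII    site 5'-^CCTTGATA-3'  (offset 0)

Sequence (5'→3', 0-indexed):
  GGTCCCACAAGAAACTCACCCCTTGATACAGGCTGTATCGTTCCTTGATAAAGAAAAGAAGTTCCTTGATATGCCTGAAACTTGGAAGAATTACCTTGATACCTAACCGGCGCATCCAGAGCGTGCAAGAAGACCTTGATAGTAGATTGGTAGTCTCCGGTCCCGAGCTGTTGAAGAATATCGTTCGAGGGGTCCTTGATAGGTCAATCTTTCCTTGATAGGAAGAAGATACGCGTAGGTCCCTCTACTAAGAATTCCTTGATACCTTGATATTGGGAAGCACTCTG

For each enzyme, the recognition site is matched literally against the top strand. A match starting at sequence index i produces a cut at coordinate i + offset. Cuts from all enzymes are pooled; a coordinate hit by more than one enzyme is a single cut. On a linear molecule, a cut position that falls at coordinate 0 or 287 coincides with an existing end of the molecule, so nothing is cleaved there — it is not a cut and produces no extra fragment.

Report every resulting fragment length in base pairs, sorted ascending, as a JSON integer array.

[3,3,3,4,4,5,8,8,9,12,13,14,14,16,16,19,22,23,26,28,37]

Site scan:
  WciIX GGTCCC/3: at [0, 158, 237] ⇒ [3, 161, 240]
  GruV AAGAA/4: at [8, 50, 55, 85, 126, 173, 222, 249] ⇒ [12, 54, 59, 89, 130, 177, 226, 253]
  PtaII CCTTGATA/0: at [20, 42, 63, 93, 133, 193, 212, 256, 264] ⇒ [20, 42, 63, 93, 133, 193, 212, 256, 264]

All cut coordinates (distinct, sorted): [3, 12, 20, 42, 54, 59, 63, 89, 93, 130, 133, 161, 177, 193, 212, 226, 240, 253, 256, 264]

Fragment lengths:
  [0,3): 3 bp
  [3,12): 9 bp
  [12,20): 8 bp
  [20,42): 22 bp
  [42,54): 12 bp
  [54,59): 5 bp
  [59,63): 4 bp
  [63,89): 26 bp
  [89,93): 4 bp
  [93,130): 37 bp
  [130,133): 3 bp
  [133,161): 28 bp
  [161,177): 16 bp
  [177,193): 16 bp
  [193,212): 19 bp
  [212,226): 14 bp
  [226,240): 14 bp
  [240,253): 13 bp
  [253,256): 3 bp
  [256,264): 8 bp
  [264,287): 23 bp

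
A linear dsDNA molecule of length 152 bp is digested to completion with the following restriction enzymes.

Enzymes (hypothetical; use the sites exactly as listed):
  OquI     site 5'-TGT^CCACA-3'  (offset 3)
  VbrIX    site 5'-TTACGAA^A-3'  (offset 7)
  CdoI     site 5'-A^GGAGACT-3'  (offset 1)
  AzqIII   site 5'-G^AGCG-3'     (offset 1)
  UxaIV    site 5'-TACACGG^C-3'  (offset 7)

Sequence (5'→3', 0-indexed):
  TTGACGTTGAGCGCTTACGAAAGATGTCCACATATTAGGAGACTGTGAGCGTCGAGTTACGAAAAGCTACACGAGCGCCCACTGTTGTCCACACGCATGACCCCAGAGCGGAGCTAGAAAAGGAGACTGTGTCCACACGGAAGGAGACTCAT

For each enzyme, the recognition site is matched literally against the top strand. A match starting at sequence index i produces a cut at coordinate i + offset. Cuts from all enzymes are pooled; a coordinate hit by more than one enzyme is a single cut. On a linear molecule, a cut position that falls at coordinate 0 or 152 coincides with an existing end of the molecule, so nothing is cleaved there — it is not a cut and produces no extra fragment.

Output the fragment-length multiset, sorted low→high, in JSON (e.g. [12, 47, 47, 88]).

Per-enzyme occurrences:
  OquI TGTCCACA/3: at [24, 85, 129] ⇒ [27, 88, 132]
  VbrIX TTACGAAA/7: at [14, 56] ⇒ [21, 63]
  CdoI AGGAGACT/1: at [36, 120, 141] ⇒ [37, 121, 142]
  AzqIII GAGCG/1: at [8, 46, 72, 105] ⇒ [9, 47, 73, 106]
  UxaIV (TACACGGC, off=7): no sites

All cut coordinates (distinct, sorted): [9, 21, 27, 37, 47, 63, 73, 88, 106, 121, 132, 142]

Fragment lengths:
  [0,9): 9 bp
  [9,21): 12 bp
  [21,27): 6 bp
  [27,37): 10 bp
  [37,47): 10 bp
  [47,63): 16 bp
  [63,73): 10 bp
  [73,88): 15 bp
  [88,106): 18 bp
  [106,121): 15 bp
  [121,132): 11 bp
  [132,142): 10 bp
  [142,152): 10 bp

[6,9,10,10,10,10,10,11,12,15,15,16,18]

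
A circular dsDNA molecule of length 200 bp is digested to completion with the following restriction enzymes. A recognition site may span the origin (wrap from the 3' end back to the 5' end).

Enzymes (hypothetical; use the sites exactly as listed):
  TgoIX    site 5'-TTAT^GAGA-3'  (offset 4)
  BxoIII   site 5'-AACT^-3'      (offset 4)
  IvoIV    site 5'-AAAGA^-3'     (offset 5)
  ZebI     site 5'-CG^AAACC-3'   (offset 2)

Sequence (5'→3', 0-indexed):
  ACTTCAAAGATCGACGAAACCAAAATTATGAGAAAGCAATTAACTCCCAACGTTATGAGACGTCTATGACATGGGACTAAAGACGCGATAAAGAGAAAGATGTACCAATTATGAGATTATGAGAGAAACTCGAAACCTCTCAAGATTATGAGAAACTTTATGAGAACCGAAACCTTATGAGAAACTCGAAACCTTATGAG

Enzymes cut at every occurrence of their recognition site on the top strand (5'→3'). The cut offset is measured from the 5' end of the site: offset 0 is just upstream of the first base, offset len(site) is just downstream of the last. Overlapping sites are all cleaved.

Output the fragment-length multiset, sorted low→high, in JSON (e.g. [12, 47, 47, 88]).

Per-enzyme occurrences:
  TgoIX (TTATGAGA, off=4): starts [25, 52, 108, 116, 145, 157, 174, 193] → cuts [29, 56, 112, 120, 149, 161, 178, 197]
  BxoIII (AACT, off=4): starts [41, 126, 153, 182] → cuts [45, 130, 157, 186]
  IvoIV (AAAGA, off=5): starts [5, 78, 89, 95] → cuts [10, 83, 94, 100]
  ZebI (CGAAACC, off=2): starts [14, 130, 167, 186] → cuts [16, 132, 169, 188]

All cut coordinates (distinct, sorted): [10, 16, 29, 45, 56, 83, 94, 100, 112, 120, 130, 132, 149, 157, 161, 169, 178, 186, 188, 197]

Fragment lengths:
  10→16: 6 bp
  16→29: 13 bp
  29→45: 16 bp
  45→56: 11 bp
  56→83: 27 bp
  83→94: 11 bp
  94→100: 6 bp
  100→112: 12 bp
  112→120: 8 bp
  120→130: 10 bp
  130→132: 2 bp
  132→149: 17 bp
  149→157: 8 bp
  157→161: 4 bp
  161→169: 8 bp
  169→178: 9 bp
  178→186: 8 bp
  186→188: 2 bp
  188→197: 9 bp
  197→10 (wrap): 200-197+10 = 13 bp

[2,2,4,6,6,8,8,8,8,9,9,10,11,11,12,13,13,16,17,27]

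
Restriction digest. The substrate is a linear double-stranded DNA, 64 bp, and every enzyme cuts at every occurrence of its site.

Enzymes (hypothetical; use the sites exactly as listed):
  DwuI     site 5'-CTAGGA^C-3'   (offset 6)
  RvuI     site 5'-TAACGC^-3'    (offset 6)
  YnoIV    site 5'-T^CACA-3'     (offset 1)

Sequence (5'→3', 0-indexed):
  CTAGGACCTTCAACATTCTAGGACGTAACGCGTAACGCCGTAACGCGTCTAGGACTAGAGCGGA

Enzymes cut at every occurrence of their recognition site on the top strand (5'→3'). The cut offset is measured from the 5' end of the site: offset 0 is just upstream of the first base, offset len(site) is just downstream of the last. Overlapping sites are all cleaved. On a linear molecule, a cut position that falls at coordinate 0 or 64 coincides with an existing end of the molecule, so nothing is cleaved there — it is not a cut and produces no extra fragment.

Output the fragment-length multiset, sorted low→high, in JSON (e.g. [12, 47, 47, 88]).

Per-enzyme occurrences:
  DwuI CTAGGAC/6: at [0, 17, 48] ⇒ [6, 23, 54]
  RvuI TAACGC/6: at [25, 32, 40] ⇒ [31, 38, 46]
  YnoIV (TCACA, off=1): no sites

Pooled cuts: [6, 23, 31, 38, 46, 54]

Fragment lengths:
  [0,6): 6 bp
  [6,23): 17 bp
  [23,31): 8 bp
  [31,38): 7 bp
  [38,46): 8 bp
  [46,54): 8 bp
  [54,64): 10 bp

[6,7,8,8,8,10,17]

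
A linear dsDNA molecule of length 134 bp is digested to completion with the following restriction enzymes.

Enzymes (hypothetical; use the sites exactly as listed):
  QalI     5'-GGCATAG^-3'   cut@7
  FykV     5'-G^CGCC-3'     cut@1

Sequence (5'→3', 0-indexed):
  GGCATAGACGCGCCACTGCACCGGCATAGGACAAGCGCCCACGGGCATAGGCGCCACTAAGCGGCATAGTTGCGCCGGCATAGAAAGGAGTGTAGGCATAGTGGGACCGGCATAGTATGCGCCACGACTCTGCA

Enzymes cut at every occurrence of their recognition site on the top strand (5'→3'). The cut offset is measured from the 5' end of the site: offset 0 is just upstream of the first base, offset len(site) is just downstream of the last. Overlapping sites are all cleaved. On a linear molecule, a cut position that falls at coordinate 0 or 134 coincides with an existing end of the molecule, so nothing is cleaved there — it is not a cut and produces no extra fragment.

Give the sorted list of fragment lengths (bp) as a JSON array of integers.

[1,3,3,4,6,7,11,14,15,15,18,18,19]

Site scan:
  QalI (GGCATAG, off=7): starts [0, 22, 43, 62, 76, 94, 108] → cuts [7, 29, 50, 69, 83, 101, 115]
  FykV (GCGCC, off=1): starts [9, 34, 50, 71, 118] → cuts [10, 35, 51, 72, 119]

All cut coordinates (distinct, sorted): [7, 10, 29, 35, 50, 51, 69, 72, 83, 101, 115, 119]

Fragment lengths:
  [0,7): 7 bp
  [7,10): 3 bp
  [10,29): 19 bp
  [29,35): 6 bp
  [35,50): 15 bp
  [50,51): 1 bp
  [51,69): 18 bp
  [69,72): 3 bp
  [72,83): 11 bp
  [83,101): 18 bp
  [101,115): 14 bp
  [115,119): 4 bp
  [119,134): 15 bp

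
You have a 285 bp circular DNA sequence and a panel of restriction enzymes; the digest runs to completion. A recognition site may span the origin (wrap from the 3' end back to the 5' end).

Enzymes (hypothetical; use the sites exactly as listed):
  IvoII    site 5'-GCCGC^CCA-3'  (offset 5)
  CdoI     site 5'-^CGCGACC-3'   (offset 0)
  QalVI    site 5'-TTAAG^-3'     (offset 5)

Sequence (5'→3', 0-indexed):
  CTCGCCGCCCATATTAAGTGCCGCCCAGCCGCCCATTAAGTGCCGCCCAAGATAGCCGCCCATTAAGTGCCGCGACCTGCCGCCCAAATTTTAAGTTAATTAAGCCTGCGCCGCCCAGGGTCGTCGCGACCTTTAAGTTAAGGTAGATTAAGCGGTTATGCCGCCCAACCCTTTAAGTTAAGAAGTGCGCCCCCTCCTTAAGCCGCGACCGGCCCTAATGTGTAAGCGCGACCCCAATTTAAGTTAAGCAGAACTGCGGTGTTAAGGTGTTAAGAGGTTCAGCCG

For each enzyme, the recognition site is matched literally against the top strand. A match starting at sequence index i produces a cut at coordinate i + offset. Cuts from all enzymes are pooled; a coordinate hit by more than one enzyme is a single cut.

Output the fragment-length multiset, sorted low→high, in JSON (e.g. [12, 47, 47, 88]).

Scan for sites:
  IvoII (GCCGCCCA, off=5): starts [3, 19, 27, 41, 54, 78, 109, 159] → cuts [8, 24, 32, 46, 59, 83, 114, 164]
  CdoI (CGCGACC, off=0): starts [70, 124, 203, 226] → cuts [70, 124, 203, 226]
  QalVI (TTAAG, off=5): starts [13, 35, 62, 90, 99, 132, 137, 147, 172, 177, 197, 238, 243, 261, 269] → cuts [18, 40, 67, 95, 104, 137, 142, 152, 177, 182, 202, 243, 248, 266, 274]

All cut coordinates (distinct, sorted): [8, 18, 24, 32, 40, 46, 59, 67, 70, 83, 95, 104, 114, 124, 137, 142, 152, 164, 177, 182, 202, 203, 226, 243, 248, 266, 274]

Fragments:
  8→18: 10 bp
  18→24: 6 bp
  24→32: 8 bp
  32→40: 8 bp
  40→46: 6 bp
  46→59: 13 bp
  59→67: 8 bp
  67→70: 3 bp
  70→83: 13 bp
  83→95: 12 bp
  95→104: 9 bp
  104→114: 10 bp
  114→124: 10 bp
  124→137: 13 bp
  137→142: 5 bp
  142→152: 10 bp
  152→164: 12 bp
  164→177: 13 bp
  177→182: 5 bp
  182→202: 20 bp
  202→203: 1 bp
  203→226: 23 bp
  226→243: 17 bp
  243→248: 5 bp
  248→266: 18 bp
  266→274: 8 bp
  274→8 (wrap): 285-274+8 = 19 bp

[1,3,5,5,5,6,6,8,8,8,8,9,10,10,10,10,12,12,13,13,13,13,17,18,19,20,23]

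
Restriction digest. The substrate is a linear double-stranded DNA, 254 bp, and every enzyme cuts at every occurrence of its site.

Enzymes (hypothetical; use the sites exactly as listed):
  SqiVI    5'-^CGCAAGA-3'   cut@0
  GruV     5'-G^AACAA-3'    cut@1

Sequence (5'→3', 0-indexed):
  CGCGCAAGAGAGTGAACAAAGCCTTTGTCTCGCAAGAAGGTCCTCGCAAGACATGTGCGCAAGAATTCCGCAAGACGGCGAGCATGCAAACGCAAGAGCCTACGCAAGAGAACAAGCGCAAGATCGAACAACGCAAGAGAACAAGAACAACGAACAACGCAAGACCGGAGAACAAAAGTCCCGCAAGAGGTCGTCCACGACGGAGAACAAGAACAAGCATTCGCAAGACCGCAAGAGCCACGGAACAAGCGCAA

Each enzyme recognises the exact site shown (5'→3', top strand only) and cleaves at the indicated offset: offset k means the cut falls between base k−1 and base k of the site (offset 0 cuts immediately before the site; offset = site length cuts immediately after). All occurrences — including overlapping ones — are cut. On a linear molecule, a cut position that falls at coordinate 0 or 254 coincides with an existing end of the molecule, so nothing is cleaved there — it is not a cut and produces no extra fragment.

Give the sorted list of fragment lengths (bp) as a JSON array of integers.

[2,5,5,6,6,6,7,8,8,8,10,10,11,11,11,12,12,13,13,14,14,16,22,24]

Site scan:
  SqiVI (CGCAAGA, off=0): starts [2, 30, 44, 57, 68, 90, 102, 116, 131, 157, 181, 221, 229] → cuts [2, 30, 44, 57, 68, 90, 102, 116, 131, 157, 181, 221, 229]
  GruV (GAACAA, off=1): starts [13, 109, 125, 138, 144, 151, 169, 204, 210, 242] → cuts [14, 110, 126, 139, 145, 152, 170, 205, 211, 243]

All cut coordinates (distinct, sorted): [2, 14, 30, 44, 57, 68, 90, 102, 110, 116, 126, 131, 139, 145, 152, 157, 170, 181, 205, 211, 221, 229, 243]

Fragments:
  [0,2): 2 bp
  [2,14): 12 bp
  [14,30): 16 bp
  [30,44): 14 bp
  [44,57): 13 bp
  [57,68): 11 bp
  [68,90): 22 bp
  [90,102): 12 bp
  [102,110): 8 bp
  [110,116): 6 bp
  [116,126): 10 bp
  [126,131): 5 bp
  [131,139): 8 bp
  [139,145): 6 bp
  [145,152): 7 bp
  [152,157): 5 bp
  [157,170): 13 bp
  [170,181): 11 bp
  [181,205): 24 bp
  [205,211): 6 bp
  [211,221): 10 bp
  [221,229): 8 bp
  [229,243): 14 bp
  [243,254): 11 bp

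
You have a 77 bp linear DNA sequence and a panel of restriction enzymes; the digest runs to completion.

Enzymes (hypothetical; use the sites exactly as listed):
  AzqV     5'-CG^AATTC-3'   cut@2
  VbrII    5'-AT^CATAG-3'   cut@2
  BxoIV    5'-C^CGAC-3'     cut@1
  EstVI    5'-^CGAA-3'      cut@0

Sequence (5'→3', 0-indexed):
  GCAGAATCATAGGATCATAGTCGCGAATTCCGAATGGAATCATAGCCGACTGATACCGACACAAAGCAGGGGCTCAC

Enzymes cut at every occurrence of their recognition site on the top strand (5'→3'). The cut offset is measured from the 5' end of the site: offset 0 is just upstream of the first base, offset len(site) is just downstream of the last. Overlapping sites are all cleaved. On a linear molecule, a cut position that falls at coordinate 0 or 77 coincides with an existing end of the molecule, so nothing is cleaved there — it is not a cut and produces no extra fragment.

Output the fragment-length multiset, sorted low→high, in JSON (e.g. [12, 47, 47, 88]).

[2,5,6,7,8,8,10,10,21]

Per-enzyme occurrences:
  AzqV CGAATTC/2: at [23] ⇒ [25]
  VbrII ATCATAG/2: at [5, 13, 38] ⇒ [7, 15, 40]
  BxoIV CCGAC/1: at [45, 55] ⇒ [46, 56]
  EstVI CGAA/0: at [23, 30] ⇒ [23, 30]

All cut coordinates (distinct, sorted): [7, 15, 23, 25, 30, 40, 46, 56]

Fragments:
  [0,7): 7 bp
  [7,15): 8 bp
  [15,23): 8 bp
  [23,25): 2 bp
  [25,30): 5 bp
  [30,40): 10 bp
  [40,46): 6 bp
  [46,56): 10 bp
  [56,77): 21 bp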